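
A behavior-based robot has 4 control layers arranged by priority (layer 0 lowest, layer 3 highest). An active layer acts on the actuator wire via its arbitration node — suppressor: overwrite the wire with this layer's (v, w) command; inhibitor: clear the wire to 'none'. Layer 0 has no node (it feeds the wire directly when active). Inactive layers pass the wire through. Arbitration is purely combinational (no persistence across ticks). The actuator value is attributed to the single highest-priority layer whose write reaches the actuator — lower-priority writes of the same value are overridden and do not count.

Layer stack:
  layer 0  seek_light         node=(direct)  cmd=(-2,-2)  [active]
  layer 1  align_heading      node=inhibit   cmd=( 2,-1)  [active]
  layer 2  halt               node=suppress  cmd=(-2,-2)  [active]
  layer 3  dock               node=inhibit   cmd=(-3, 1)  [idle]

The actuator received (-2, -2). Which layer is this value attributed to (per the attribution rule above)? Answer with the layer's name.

[0] seek_light on; wire := (-2, -2)
[1] align_heading on (inhibit); wire := none
[2] halt on (suppress); wire := (-2, -2)
[3] dock off; pass (-2, -2)
output (-2, -2)
last writer: layer 2 = halt

halt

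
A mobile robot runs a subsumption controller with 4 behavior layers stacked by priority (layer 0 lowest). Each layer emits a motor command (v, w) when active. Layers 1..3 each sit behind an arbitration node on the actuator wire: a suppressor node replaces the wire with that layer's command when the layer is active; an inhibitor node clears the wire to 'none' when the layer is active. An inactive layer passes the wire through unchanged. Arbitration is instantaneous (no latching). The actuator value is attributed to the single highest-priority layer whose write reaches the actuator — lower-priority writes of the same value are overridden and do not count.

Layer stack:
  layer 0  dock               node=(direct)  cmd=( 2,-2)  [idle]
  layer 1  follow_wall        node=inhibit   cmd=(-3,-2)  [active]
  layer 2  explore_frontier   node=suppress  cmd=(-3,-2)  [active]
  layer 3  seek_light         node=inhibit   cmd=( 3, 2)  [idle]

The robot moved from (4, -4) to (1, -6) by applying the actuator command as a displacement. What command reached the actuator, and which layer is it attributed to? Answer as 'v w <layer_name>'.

displacement = (1, -6) − (4, -4) = (-3, -2)
L0 dock: idle → wire = none
L1 follow_wall: active, inhibitor → wire = none
L2 explore_frontier: active, suppressor → wire = (-3, -2)
L3 seek_light: idle → wire stays (-3, -2)
actuator = (-3, -2) — from layer 2 (explore_frontier)

-3 -2 explore_frontier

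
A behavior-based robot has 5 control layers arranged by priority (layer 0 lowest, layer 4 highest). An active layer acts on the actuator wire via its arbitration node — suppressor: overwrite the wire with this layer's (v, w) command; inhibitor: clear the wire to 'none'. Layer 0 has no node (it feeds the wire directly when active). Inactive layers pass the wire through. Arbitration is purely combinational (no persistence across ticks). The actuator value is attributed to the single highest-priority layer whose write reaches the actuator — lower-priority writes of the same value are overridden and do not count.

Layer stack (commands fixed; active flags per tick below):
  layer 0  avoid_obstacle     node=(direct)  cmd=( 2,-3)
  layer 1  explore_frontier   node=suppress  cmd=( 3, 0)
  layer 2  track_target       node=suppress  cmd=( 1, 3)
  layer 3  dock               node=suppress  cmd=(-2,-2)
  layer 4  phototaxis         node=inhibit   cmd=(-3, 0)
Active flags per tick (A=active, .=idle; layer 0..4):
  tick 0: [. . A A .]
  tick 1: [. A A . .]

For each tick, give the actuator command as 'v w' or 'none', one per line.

-2 -2
1 3

tick 0:
  [0] avoid_obstacle off; wire := none
  [1] explore_frontier off; pass none
  [2] track_target on (suppress); wire := (1, 3)
  [3] dock on (suppress); wire := (-2, -2)
  [4] phototaxis off; pass (-2, -2)
  output (-2, -2)
tick 1:
  [0] avoid_obstacle off; wire := none
  [1] explore_frontier on (suppress); wire := (3, 0)
  [2] track_target on (suppress); wire := (1, 3)
  [3] dock off; pass (1, 3)
  [4] phototaxis off; pass (1, 3)
  output (1, 3)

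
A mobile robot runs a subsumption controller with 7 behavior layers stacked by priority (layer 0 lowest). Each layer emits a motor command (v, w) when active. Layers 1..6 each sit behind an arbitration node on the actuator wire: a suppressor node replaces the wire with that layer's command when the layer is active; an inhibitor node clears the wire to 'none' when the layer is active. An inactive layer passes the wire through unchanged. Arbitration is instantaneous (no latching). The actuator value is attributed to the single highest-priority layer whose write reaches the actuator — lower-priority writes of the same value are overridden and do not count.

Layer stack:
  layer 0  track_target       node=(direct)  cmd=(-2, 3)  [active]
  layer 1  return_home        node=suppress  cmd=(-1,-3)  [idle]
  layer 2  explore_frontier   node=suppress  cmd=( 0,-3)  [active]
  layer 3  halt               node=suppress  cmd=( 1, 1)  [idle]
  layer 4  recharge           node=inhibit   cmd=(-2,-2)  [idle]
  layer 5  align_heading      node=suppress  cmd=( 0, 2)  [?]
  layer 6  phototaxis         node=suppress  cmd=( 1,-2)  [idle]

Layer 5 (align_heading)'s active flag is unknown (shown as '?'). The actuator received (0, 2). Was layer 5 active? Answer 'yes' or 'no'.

If layer 5 is active=yes:
  actuator would be (0, 2)
If layer 5 is active=no:
  actuator would be (0, -3)
Observed (0, 2), so layer 5 was active.

yes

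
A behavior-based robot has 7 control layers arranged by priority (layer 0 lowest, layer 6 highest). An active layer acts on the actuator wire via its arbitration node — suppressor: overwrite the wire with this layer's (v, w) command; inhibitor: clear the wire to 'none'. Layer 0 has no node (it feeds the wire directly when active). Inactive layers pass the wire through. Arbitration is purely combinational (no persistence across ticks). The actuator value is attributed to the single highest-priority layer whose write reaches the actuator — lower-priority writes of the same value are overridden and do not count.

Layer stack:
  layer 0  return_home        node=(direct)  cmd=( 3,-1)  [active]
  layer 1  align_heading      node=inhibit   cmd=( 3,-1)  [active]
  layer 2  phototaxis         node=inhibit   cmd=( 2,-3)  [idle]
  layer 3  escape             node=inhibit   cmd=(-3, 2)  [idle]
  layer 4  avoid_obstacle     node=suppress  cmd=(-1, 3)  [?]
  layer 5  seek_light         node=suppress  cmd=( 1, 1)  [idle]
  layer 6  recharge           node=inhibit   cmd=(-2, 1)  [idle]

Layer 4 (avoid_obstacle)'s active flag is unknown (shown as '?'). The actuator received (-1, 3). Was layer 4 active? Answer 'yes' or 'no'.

If layer 4 is active=yes:
  actuator would be (-1, 3)
If layer 4 is active=no:
  actuator would be none
Observed (-1, 3), so layer 4 was active.

yes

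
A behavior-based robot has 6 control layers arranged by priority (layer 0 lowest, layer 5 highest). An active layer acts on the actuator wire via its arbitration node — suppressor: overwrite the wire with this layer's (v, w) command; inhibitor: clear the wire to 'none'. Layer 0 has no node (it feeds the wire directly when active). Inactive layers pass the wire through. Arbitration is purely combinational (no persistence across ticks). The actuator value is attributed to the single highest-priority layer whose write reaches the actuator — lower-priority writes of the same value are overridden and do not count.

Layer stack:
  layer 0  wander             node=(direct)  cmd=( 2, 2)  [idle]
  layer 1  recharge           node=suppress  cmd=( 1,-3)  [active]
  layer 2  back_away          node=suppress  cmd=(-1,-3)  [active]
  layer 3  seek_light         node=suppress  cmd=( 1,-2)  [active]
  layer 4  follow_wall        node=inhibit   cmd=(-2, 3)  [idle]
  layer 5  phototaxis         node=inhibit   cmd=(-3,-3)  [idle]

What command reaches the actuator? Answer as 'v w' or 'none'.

1 -2

[0] wander off; wire := none
[1] recharge on (suppress); wire := (1, -3)
[2] back_away on (suppress); wire := (-1, -3)
[3] seek_light on (suppress); wire := (1, -2)
[4] follow_wall off; pass (1, -2)
[5] phototaxis off; pass (1, -2)
output (1, -2)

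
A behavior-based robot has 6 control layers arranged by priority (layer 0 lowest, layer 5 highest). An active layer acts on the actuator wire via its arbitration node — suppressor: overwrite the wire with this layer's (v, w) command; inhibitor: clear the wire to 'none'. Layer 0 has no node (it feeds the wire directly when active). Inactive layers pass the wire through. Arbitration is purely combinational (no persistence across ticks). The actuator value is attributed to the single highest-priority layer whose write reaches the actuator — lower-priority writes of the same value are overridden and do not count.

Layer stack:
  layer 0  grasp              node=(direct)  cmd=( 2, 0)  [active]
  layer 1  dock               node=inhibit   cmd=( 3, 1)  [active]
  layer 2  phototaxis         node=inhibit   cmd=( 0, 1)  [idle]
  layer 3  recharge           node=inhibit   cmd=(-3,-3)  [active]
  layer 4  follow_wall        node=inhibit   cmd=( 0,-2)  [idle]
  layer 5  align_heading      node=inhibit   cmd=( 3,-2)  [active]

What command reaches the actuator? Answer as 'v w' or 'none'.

[0] grasp on; wire := (2, 0)
[1] dock on (inhibit); wire := none
[2] phototaxis off; pass none
[3] recharge on (inhibit); wire := none
[4] follow_wall off; pass none
[5] align_heading on (inhibit); wire := none
output none

none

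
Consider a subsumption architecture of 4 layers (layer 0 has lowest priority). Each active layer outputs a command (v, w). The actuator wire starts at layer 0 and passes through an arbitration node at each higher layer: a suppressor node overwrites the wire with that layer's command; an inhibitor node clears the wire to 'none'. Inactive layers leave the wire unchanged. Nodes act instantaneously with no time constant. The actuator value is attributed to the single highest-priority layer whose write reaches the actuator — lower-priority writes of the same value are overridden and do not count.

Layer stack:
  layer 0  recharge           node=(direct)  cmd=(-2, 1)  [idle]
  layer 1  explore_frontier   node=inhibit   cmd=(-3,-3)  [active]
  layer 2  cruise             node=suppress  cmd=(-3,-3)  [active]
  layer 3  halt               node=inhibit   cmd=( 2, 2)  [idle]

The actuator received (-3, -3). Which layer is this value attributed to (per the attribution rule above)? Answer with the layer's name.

layer 0 (recharge) idle — none
layer 1 (explore_frontier) active — inhibits: none
layer 2 (cruise) active — suppresses: (-3, -3)
layer 3 (halt) idle — unchanged: (-3, -3)
→ actuator (-3, -3)
last writer: layer 2 = cruise

cruise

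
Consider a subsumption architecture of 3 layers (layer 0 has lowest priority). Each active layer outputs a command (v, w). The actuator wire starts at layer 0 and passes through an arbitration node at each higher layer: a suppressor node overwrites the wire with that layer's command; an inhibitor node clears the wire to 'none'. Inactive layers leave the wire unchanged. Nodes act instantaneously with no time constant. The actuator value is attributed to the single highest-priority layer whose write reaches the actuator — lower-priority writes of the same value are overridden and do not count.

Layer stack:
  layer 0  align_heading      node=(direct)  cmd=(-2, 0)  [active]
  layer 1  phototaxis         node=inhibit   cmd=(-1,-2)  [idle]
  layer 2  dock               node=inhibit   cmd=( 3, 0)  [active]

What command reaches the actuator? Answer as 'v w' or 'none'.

none

[0] align_heading on; wire := (-2, 0)
[1] phototaxis off; pass (-2, 0)
[2] dock on (inhibit); wire := none
output none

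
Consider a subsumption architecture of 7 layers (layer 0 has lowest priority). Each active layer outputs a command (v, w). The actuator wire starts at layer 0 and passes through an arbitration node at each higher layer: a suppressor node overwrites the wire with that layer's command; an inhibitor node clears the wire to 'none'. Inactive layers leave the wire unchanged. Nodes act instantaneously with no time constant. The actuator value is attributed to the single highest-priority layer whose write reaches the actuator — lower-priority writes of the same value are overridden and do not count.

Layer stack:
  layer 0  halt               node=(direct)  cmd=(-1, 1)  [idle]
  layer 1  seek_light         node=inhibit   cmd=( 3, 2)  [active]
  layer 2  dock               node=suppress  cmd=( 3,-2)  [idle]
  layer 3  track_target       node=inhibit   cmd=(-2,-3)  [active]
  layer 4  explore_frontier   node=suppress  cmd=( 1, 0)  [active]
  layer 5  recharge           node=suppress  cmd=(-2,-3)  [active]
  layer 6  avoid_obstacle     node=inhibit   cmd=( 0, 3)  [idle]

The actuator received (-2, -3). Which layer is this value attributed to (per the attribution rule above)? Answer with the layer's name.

L0 halt: idle → wire = none
L1 seek_light: active, inhibitor → wire = none
L2 dock: idle → wire stays none
L3 track_target: active, inhibitor → wire = none
L4 explore_frontier: active, suppressor → wire = (1, 0)
L5 recharge: active, suppressor → wire = (-2, -3)
L6 avoid_obstacle: idle → wire stays (-2, -3)
actuator = (-2, -3)
last writer: layer 5 = recharge

recharge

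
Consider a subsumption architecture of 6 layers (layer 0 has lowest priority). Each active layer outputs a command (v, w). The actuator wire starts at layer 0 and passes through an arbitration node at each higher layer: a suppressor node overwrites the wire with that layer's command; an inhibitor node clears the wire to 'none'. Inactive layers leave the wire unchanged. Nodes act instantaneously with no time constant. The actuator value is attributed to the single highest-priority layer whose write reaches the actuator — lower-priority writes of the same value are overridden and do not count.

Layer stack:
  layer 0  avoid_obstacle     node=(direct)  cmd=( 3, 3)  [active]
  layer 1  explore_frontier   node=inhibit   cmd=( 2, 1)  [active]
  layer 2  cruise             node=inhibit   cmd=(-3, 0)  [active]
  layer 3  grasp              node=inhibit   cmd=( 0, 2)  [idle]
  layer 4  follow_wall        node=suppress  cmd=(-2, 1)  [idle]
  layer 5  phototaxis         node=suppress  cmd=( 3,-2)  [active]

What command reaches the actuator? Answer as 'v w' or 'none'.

3 -2

L0 avoid_obstacle: active, feeds wire = (3, 3)
L1 explore_frontier: active, inhibitor → wire = none
L2 cruise: active, inhibitor → wire = none
L3 grasp: idle → wire stays none
L4 follow_wall: idle → wire stays none
L5 phototaxis: active, suppressor → wire = (3, -2)
actuator = (3, -2)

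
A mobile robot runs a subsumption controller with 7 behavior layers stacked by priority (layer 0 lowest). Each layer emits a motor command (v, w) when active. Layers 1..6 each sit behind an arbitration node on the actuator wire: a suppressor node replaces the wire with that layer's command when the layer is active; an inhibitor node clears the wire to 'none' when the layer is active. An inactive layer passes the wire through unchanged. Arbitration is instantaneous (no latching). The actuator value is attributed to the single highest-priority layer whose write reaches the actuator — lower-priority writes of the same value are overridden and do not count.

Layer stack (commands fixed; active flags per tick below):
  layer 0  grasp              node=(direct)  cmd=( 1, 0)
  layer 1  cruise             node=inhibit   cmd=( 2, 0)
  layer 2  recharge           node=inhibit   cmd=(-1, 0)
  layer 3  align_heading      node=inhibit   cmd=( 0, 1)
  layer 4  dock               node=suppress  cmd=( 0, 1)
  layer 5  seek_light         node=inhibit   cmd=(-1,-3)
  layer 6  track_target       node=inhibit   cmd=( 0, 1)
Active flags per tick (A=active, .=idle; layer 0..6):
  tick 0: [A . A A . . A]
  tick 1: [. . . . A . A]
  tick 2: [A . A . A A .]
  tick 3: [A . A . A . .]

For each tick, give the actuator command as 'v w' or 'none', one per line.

none
none
none
0 1

tick 0:
  L0 grasp: active, feeds wire = (1, 0)
  L1 cruise: idle → wire stays (1, 0)
  L2 recharge: active, inhibitor → wire = none
  L3 align_heading: active, inhibitor → wire = none
  L4 dock: idle → wire stays none
  L5 seek_light: idle → wire stays none
  L6 track_target: active, inhibitor → wire = none
  actuator = none
tick 1:
  L0 grasp: idle → wire = none
  L1 cruise: idle → wire stays none
  L2 recharge: idle → wire stays none
  L3 align_heading: idle → wire stays none
  L4 dock: active, suppressor → wire = (0, 1)
  L5 seek_light: idle → wire stays (0, 1)
  L6 track_target: active, inhibitor → wire = none
  actuator = none
tick 2:
  L0 grasp: active, feeds wire = (1, 0)
  L1 cruise: idle → wire stays (1, 0)
  L2 recharge: active, inhibitor → wire = none
  L3 align_heading: idle → wire stays none
  L4 dock: active, suppressor → wire = (0, 1)
  L5 seek_light: active, inhibitor → wire = none
  L6 track_target: idle → wire stays none
  actuator = none
tick 3:
  L0 grasp: active, feeds wire = (1, 0)
  L1 cruise: idle → wire stays (1, 0)
  L2 recharge: active, inhibitor → wire = none
  L3 align_heading: idle → wire stays none
  L4 dock: active, suppressor → wire = (0, 1)
  L5 seek_light: idle → wire stays (0, 1)
  L6 track_target: idle → wire stays (0, 1)
  actuator = (0, 1)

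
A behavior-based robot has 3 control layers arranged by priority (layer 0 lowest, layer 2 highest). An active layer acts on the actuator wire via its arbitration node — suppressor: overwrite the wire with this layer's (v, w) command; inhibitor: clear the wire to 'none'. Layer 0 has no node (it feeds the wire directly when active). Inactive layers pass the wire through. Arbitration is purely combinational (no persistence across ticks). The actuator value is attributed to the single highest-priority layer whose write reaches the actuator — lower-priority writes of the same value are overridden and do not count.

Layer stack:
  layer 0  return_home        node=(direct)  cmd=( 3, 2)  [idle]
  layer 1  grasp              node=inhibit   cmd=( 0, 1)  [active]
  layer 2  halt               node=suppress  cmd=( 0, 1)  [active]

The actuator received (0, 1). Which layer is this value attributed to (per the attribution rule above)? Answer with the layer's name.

halt

L0 return_home: idle → wire = none
L1 grasp: active, inhibitor → wire = none
L2 halt: active, suppressor → wire = (0, 1)
actuator = (0, 1)
last writer: layer 2 = halt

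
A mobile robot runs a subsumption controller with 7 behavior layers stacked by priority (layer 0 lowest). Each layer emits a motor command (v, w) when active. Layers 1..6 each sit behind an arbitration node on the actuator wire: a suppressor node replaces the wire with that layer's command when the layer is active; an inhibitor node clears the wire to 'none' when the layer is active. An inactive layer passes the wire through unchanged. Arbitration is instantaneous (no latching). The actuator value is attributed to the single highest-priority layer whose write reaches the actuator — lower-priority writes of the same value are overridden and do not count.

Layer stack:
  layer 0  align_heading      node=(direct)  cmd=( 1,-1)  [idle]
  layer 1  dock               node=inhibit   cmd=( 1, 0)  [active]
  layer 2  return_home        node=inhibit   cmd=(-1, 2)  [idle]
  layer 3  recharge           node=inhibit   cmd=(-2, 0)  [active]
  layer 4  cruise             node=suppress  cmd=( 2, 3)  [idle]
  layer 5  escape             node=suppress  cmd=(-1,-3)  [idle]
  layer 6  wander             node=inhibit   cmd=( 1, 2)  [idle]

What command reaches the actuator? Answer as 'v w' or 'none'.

L0 align_heading: idle → wire = none
L1 dock: active, inhibitor → wire = none
L2 return_home: idle → wire stays none
L3 recharge: active, inhibitor → wire = none
L4 cruise: idle → wire stays none
L5 escape: idle → wire stays none
L6 wander: idle → wire stays none
actuator = none

none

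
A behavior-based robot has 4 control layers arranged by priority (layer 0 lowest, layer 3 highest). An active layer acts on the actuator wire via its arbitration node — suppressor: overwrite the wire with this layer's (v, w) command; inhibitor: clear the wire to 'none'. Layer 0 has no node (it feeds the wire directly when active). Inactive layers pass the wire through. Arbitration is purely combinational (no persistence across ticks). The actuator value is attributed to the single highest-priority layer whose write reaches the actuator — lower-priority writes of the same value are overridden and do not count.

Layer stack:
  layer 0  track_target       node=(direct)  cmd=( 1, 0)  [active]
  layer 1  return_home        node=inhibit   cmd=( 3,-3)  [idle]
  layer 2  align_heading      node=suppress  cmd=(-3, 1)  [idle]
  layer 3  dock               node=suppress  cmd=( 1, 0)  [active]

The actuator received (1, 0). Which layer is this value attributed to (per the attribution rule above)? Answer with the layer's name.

layer 0 (track_target) active — direct: (1, 0)
layer 1 (return_home) idle — unchanged: (1, 0)
layer 2 (align_heading) idle — unchanged: (1, 0)
layer 3 (dock) active — suppresses: (1, 0)
→ actuator (1, 0)
last writer: layer 3 = dock

dock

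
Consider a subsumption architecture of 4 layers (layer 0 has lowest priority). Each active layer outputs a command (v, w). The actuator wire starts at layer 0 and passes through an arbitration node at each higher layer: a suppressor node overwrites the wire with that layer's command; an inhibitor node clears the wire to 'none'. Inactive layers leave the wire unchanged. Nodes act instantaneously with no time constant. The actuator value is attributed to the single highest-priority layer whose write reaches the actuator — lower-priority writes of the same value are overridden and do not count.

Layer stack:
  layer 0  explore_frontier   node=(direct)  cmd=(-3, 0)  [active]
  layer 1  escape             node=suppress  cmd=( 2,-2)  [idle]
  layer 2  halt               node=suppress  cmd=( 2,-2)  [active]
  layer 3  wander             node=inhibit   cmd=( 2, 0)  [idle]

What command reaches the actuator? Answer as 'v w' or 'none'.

[0] explore_frontier on; wire := (-3, 0)
[1] escape off; pass (-3, 0)
[2] halt on (suppress); wire := (2, -2)
[3] wander off; pass (2, -2)
output (2, -2)

2 -2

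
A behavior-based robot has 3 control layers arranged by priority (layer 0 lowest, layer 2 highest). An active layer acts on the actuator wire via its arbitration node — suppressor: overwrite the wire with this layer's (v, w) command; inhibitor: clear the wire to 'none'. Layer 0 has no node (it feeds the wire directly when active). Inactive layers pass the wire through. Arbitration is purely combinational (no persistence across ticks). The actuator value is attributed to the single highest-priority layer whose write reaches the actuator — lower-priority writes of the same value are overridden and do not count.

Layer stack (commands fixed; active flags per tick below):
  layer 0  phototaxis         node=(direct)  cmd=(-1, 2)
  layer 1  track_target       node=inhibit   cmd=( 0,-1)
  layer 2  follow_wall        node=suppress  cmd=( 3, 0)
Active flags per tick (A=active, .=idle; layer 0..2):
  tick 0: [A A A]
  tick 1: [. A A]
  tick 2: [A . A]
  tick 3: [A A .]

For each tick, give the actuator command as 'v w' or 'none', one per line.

tick 0:
  [0] phototaxis on; wire := (-1, 2)
  [1] track_target on (inhibit); wire := none
  [2] follow_wall on (suppress); wire := (3, 0)
  output (3, 0)
tick 1:
  [0] phototaxis off; wire := none
  [1] track_target on (inhibit); wire := none
  [2] follow_wall on (suppress); wire := (3, 0)
  output (3, 0)
tick 2:
  [0] phototaxis on; wire := (-1, 2)
  [1] track_target off; pass (-1, 2)
  [2] follow_wall on (suppress); wire := (3, 0)
  output (3, 0)
tick 3:
  [0] phototaxis on; wire := (-1, 2)
  [1] track_target on (inhibit); wire := none
  [2] follow_wall off; pass none
  output none

3 0
3 0
3 0
none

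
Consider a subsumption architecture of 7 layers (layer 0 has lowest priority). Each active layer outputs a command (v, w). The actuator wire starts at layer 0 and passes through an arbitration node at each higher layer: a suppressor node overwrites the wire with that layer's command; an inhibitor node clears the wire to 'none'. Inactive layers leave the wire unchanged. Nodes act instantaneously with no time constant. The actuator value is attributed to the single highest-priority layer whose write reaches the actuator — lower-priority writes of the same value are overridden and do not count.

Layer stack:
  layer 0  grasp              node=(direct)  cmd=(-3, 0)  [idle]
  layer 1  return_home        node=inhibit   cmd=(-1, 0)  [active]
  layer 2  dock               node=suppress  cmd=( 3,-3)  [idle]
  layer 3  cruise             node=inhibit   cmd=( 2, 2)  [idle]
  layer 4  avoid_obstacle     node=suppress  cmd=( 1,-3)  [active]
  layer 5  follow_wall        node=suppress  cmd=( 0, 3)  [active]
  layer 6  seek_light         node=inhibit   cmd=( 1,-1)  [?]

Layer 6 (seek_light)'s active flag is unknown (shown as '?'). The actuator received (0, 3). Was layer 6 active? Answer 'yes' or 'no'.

no

If layer 6 is active=yes:
  actuator would be none
If layer 6 is active=no:
  actuator would be (0, 3)
Observed (0, 3), so layer 6 was idle.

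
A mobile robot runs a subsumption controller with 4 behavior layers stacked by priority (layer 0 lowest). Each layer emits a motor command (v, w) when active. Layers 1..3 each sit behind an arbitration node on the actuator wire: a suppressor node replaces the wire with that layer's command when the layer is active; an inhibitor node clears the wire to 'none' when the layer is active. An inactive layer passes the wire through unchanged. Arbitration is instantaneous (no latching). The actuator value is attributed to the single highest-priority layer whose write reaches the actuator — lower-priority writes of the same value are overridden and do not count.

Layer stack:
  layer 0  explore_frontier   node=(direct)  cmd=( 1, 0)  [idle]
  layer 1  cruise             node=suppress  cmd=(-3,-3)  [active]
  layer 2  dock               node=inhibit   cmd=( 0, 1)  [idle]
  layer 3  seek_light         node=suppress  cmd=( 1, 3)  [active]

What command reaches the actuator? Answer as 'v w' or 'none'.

1 3

L0 explore_frontier: idle → wire = none
L1 cruise: active, suppressor → wire = (-3, -3)
L2 dock: idle → wire stays (-3, -3)
L3 seek_light: active, suppressor → wire = (1, 3)
actuator = (1, 3)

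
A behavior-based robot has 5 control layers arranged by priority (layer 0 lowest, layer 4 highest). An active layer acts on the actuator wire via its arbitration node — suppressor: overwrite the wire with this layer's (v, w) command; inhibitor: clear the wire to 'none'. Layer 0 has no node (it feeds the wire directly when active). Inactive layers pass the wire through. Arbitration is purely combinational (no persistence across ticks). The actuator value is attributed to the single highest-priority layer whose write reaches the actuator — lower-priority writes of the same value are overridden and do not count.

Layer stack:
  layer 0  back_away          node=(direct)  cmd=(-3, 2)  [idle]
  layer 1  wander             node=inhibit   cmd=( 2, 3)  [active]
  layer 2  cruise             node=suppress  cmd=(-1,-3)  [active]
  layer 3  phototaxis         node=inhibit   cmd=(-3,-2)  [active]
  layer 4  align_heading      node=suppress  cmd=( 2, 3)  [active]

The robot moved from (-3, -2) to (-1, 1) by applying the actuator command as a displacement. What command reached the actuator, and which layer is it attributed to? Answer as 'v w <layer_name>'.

2 3 align_heading

displacement = (-1, 1) − (-3, -2) = (2, 3)
L0 back_away: idle → wire = none
L1 wander: active, inhibitor → wire = none
L2 cruise: active, suppressor → wire = (-1, -3)
L3 phototaxis: active, inhibitor → wire = none
L4 align_heading: active, suppressor → wire = (2, 3)
actuator = (2, 3) — from layer 4 (align_heading)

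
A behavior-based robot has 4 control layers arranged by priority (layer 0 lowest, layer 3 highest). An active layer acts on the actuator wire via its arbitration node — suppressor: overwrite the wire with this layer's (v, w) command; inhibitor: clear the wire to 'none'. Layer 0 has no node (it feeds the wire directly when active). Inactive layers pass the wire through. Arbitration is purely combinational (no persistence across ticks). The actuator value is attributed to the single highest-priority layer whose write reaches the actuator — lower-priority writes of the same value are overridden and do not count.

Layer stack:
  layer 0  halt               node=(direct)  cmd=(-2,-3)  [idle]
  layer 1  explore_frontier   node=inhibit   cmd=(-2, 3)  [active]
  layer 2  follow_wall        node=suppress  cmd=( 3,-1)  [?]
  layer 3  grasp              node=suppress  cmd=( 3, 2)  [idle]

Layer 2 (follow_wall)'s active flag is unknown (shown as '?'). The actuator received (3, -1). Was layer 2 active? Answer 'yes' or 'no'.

If layer 2 is active=yes:
  actuator would be (3, -1)
If layer 2 is active=no:
  actuator would be none
Observed (3, -1), so layer 2 was active.

yes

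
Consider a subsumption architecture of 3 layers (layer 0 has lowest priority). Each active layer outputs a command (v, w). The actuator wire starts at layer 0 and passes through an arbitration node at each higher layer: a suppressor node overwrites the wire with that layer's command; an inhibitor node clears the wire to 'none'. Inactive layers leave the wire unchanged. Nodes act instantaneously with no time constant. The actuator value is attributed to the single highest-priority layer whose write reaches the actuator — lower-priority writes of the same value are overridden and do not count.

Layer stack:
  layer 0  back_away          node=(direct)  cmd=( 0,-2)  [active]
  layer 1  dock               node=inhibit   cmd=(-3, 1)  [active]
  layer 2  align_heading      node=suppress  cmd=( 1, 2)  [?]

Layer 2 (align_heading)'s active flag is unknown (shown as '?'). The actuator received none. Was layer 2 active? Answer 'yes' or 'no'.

no

If layer 2 is active=yes:
  actuator would be (1, 2)
If layer 2 is active=no:
  actuator would be none
Observed none, so layer 2 was idle.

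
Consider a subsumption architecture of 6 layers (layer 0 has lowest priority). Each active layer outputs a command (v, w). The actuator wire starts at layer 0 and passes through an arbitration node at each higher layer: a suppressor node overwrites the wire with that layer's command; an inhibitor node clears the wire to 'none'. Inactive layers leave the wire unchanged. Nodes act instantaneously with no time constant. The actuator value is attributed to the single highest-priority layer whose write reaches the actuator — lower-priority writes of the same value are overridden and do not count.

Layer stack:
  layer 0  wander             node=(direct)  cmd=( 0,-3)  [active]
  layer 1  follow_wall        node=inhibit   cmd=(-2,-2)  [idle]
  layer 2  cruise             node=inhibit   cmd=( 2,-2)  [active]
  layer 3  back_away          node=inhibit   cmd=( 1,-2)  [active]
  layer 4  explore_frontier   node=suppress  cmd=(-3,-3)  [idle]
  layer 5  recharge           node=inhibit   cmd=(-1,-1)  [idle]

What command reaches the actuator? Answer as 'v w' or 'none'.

L0 wander: active, feeds wire = (0, -3)
L1 follow_wall: idle → wire stays (0, -3)
L2 cruise: active, inhibitor → wire = none
L3 back_away: active, inhibitor → wire = none
L4 explore_frontier: idle → wire stays none
L5 recharge: idle → wire stays none
actuator = none

none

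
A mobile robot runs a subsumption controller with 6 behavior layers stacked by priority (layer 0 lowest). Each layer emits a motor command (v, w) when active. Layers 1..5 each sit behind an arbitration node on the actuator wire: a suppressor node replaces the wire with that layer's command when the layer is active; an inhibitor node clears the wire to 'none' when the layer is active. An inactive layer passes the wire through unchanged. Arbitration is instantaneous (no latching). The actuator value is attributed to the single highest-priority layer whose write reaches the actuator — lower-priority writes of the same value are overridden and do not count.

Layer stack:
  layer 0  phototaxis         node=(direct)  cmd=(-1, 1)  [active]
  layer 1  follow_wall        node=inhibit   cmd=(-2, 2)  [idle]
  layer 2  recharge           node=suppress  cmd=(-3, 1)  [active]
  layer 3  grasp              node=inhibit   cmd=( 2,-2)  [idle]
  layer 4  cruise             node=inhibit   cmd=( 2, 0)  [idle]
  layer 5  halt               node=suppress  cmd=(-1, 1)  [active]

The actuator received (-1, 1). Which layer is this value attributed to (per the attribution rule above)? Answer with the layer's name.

L0 phototaxis: active, feeds wire = (-1, 1)
L1 follow_wall: idle → wire stays (-1, 1)
L2 recharge: active, suppressor → wire = (-3, 1)
L3 grasp: idle → wire stays (-3, 1)
L4 cruise: idle → wire stays (-3, 1)
L5 halt: active, suppressor → wire = (-1, 1)
actuator = (-1, 1)
last writer: layer 5 = halt

halt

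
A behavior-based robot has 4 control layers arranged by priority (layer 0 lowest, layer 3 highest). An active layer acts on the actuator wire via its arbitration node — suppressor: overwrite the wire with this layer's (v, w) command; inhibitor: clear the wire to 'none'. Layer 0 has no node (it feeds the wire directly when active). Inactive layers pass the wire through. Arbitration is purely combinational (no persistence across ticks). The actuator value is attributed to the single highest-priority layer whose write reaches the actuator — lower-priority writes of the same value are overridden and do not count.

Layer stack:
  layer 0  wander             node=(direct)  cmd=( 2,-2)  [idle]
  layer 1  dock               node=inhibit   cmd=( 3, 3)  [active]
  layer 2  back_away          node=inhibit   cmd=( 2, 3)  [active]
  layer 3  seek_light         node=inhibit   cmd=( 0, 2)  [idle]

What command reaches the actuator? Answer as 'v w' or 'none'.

L0 wander: idle → wire = none
L1 dock: active, inhibitor → wire = none
L2 back_away: active, inhibitor → wire = none
L3 seek_light: idle → wire stays none
actuator = none

none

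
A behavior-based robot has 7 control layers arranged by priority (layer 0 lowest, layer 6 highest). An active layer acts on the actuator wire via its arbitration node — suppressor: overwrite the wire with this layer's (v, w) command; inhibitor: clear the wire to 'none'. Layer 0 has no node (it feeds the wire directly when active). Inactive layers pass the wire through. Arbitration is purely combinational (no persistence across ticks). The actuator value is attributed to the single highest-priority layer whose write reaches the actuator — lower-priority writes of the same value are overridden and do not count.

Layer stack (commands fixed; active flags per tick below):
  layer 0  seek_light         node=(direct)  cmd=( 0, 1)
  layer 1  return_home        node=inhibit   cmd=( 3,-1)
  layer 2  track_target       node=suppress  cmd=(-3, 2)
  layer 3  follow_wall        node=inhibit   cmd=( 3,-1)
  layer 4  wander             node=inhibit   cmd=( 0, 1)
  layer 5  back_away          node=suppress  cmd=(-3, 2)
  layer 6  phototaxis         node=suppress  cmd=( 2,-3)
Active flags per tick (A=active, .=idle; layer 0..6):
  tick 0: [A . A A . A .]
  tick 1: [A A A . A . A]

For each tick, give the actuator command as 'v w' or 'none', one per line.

-3 2
2 -3

tick 0:
  layer 0 (seek_light) active — direct: (0, 1)
  layer 1 (return_home) idle — unchanged: (0, 1)
  layer 2 (track_target) active — suppresses: (-3, 2)
  layer 3 (follow_wall) active — inhibits: none
  layer 4 (wander) idle — unchanged: none
  layer 5 (back_away) active — suppresses: (-3, 2)
  layer 6 (phototaxis) idle — unchanged: (-3, 2)
  → actuator (-3, 2)
tick 1:
  layer 0 (seek_light) active — direct: (0, 1)
  layer 1 (return_home) active — inhibits: none
  layer 2 (track_target) active — suppresses: (-3, 2)
  layer 3 (follow_wall) idle — unchanged: (-3, 2)
  layer 4 (wander) active — inhibits: none
  layer 5 (back_away) idle — unchanged: none
  layer 6 (phototaxis) active — suppresses: (2, -3)
  → actuator (2, -3)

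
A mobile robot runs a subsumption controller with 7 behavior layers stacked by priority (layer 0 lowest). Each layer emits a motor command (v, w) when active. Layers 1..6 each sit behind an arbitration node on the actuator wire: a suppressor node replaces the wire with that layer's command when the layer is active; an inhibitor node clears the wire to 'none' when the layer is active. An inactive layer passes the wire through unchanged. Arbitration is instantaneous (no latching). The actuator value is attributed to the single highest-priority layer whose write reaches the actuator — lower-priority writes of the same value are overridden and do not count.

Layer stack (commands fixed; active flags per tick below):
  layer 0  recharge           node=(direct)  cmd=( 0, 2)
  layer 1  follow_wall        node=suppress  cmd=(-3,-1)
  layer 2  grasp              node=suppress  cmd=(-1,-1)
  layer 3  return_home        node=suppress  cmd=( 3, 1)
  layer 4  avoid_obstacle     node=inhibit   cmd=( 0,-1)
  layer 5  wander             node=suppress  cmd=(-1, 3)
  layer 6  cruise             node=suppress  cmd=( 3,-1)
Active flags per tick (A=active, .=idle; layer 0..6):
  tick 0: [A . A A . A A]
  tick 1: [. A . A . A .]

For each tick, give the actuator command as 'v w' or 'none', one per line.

3 -1
-1 3

tick 0:
  layer 0 (recharge) active — direct: (0, 2)
  layer 1 (follow_wall) idle — unchanged: (0, 2)
  layer 2 (grasp) active — suppresses: (-1, -1)
  layer 3 (return_home) active — suppresses: (3, 1)
  layer 4 (avoid_obstacle) idle — unchanged: (3, 1)
  layer 5 (wander) active — suppresses: (-1, 3)
  layer 6 (cruise) active — suppresses: (3, -1)
  → actuator (3, -1)
tick 1:
  layer 0 (recharge) idle — none
  layer 1 (follow_wall) active — suppresses: (-3, -1)
  layer 2 (grasp) idle — unchanged: (-3, -1)
  layer 3 (return_home) active — suppresses: (3, 1)
  layer 4 (avoid_obstacle) idle — unchanged: (3, 1)
  layer 5 (wander) active — suppresses: (-1, 3)
  layer 6 (cruise) idle — unchanged: (-1, 3)
  → actuator (-1, 3)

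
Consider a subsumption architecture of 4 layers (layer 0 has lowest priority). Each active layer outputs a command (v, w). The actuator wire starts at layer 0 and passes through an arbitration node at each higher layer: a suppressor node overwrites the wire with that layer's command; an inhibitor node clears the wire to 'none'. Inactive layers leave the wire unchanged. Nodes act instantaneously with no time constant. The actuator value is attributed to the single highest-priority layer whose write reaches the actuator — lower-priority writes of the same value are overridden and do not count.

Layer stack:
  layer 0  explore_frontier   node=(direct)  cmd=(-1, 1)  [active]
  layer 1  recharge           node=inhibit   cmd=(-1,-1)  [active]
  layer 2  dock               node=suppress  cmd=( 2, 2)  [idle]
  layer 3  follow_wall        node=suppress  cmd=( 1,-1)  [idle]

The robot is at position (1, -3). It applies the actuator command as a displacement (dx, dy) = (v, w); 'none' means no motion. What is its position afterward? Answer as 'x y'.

1 -3

layer 0 (explore_frontier) active — direct: (-1, 1)
layer 1 (recharge) active — inhibits: none
layer 2 (dock) idle — unchanged: none
layer 3 (follow_wall) idle — unchanged: none
→ actuator none
position: (1, -3) + none = (1, -3)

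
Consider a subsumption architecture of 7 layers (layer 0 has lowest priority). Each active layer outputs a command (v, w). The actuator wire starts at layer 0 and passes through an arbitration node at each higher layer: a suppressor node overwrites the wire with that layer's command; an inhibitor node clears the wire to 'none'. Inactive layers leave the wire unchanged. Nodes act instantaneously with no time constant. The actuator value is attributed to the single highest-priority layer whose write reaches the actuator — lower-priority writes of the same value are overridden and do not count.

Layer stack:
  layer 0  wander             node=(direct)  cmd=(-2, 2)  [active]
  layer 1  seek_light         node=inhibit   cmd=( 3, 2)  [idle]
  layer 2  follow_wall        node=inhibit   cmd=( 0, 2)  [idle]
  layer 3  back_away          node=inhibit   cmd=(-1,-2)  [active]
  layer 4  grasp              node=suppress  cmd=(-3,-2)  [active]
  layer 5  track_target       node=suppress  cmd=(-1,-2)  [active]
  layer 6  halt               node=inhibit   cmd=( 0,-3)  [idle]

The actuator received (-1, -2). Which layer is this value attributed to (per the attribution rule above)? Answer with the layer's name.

track_target

[0] wander on; wire := (-2, 2)
[1] seek_light off; pass (-2, 2)
[2] follow_wall off; pass (-2, 2)
[3] back_away on (inhibit); wire := none
[4] grasp on (suppress); wire := (-3, -2)
[5] track_target on (suppress); wire := (-1, -2)
[6] halt off; pass (-1, -2)
output (-1, -2)
last writer: layer 5 = track_target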